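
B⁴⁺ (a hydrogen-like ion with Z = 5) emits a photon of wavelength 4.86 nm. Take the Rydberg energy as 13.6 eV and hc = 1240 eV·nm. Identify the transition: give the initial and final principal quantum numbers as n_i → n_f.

n_i = 2, n_f = 1

The photon energy is ΔE = hc/λ = 1240 / 4.86 = 255.1 eV.
With Z = 5, ΔE = 340.0 × (1/n_f² − 1/n_i²), so 1/n_f² − 1/n_i² = 0.7504.
Trying n_f = 1 gives 1/n_i² = 0.2496, i.e. n_i ≈ 2; this pair matches.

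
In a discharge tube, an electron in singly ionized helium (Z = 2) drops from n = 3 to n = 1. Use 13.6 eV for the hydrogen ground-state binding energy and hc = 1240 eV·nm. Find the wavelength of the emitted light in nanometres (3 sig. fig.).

For Z = 2 the level energies scale as Z², so the effective Rydberg energy is 13.6 × 4 = 54.40 eV.
ΔE = 54.40 × (1/1² − 1/3²) = 54.40 × 0.8889 = 48.36 eV.
λ = hc/ΔE = 1240 / 48.36 = 25.6 nm.

25.6 nm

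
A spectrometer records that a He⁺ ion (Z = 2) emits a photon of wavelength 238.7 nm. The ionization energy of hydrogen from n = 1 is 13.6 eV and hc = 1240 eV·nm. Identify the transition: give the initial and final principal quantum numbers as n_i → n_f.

The photon energy is ΔE = hc/λ = 1240 / 238.7 = 5.195 eV.
With Z = 2, ΔE = 54.40 × (1/n_f² − 1/n_i²), so 1/n_f² − 1/n_i² = 0.09549.
Trying n_f = 3 gives 1/n_i² = 0.01562, i.e. n_i ≈ 8; this pair matches.

n_i = 8, n_f = 3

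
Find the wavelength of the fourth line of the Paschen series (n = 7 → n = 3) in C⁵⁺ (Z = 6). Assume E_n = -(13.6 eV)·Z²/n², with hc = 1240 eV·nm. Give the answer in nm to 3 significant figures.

27.9 nm

The Paschen series terminates on n_f = 3; the fourth line has n_i = 3+4 = 7.
ΔE = 489.6 × (1/3² − 1/7²) = 44.41 eV.
λ = 1240 / 44.41 = 27.9 nm.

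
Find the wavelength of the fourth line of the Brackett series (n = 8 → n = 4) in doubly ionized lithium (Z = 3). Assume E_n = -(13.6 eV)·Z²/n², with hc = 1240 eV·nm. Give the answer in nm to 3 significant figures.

216 nm

The Brackett series terminates on n_f = 4; the fourth line has n_i = 4+4 = 8.
ΔE = 122.4 × (1/4² − 1/8²) = 5.738 eV.
λ = 1240 / 5.738 = 216 nm.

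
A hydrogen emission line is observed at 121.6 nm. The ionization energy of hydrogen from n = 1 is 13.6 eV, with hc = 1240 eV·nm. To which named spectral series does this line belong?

ΔE = 1240/121.6 = 10.20 eV.
This matches 13.6 × (1/1² − 1/2²), so n_f = 1: the Lyman series.

Lyman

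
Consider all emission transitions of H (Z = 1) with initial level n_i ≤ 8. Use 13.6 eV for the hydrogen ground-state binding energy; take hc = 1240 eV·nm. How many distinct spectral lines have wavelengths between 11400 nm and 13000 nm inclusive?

1

Enumerate all n_i → n_f pairs with 1 ≤ n_f < n_i ≤ 8 and compute λ = 1240 / [13.6·1·(1/n_f² − 1/n_i²)].
Lines falling in [11400, 13000] nm: 7→6 (12370 nm).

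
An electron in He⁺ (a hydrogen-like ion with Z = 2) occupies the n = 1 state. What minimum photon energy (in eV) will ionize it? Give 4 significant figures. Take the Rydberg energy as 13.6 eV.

E_n = −13.6 Z²/n² = −54.40/n² eV for Z = 2.
E_1 = −54.40/1 = −54.40 eV, so ionization (to E = 0) requires 54.40 eV.

54.40 eV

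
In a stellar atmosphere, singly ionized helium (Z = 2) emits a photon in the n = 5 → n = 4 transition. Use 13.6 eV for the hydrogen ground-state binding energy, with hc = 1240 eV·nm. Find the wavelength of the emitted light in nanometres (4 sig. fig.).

1013 nm

For Z = 2 the level energies scale as Z², so the effective Rydberg energy is 13.6 × 4 = 54.40 eV.
ΔE = 54.40 × (1/4² − 1/5²) = 54.40 × 0.02250 = 1.224 eV.
λ = hc/ΔE = 1240 / 1.224 = 1013 nm.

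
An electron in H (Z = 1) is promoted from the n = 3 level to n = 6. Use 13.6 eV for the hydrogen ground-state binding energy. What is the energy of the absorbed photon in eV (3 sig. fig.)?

E_6 = −13.60/36 = −0.3778 eV and E_3 = −13.60/9 = −1.511 eV.
The photon energy is |E_6 − E_3| = 1.13 eV.

1.13 eV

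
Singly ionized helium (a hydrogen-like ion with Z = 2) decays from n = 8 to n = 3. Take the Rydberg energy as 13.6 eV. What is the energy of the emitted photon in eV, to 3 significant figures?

5.19 eV

The Bohr energies scale as Z², so for Z = 2: E_n = −54.40/n² eV.
E_8 = −54.40/64 = −0.8500 eV and E_3 = −54.40/9 = −6.044 eV.
The photon energy is |E_8 − E_3| = 5.19 eV.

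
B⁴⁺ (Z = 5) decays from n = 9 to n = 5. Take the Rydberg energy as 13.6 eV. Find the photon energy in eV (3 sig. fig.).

The Bohr energies scale as Z², so for Z = 5: E_n = −340.0/n² eV.
E_9 = −340.0/81 = −4.198 eV and E_5 = −340.0/25 = −13.60 eV.
The photon energy is |E_9 − E_5| = 9.40 eV.

9.40 eV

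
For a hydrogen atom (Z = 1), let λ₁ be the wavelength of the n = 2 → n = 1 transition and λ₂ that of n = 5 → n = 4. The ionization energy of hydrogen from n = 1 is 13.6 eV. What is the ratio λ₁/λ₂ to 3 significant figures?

λ ∝ 1/ΔE ∝ 1/(1/n_f² − 1/n_i²), and the Z² and hc factors cancel in the ratio.
λ₁/λ₂ = (1/4² − 1/5²)/(1/1² − 1/2²) = 0.02250/0.7500 = 0.0300.

0.0300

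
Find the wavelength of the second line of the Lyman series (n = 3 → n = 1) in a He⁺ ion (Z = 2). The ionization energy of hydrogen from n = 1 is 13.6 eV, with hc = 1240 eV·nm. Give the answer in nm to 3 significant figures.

25.6 nm

The Lyman series terminates on n_f = 1; the second line has n_i = 1+2 = 3.
ΔE = 54.40 × (1/1² − 1/3²) = 48.36 eV.
λ = 1240 / 48.36 = 25.6 nm.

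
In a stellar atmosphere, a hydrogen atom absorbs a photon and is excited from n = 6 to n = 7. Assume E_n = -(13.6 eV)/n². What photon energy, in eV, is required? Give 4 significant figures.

E_7 = −13.60/49 = −0.2776 eV and E_6 = −13.60/36 = −0.3778 eV.
The photon energy is |E_7 − E_6| = 0.1002 eV.

0.1002 eV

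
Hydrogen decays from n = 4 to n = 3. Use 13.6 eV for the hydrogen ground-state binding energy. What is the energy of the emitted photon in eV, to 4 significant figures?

0.6611 eV

E_4 = −13.60/16 = −0.8500 eV and E_3 = −13.60/9 = −1.511 eV.
The photon energy is |E_4 − E_3| = 0.6611 eV.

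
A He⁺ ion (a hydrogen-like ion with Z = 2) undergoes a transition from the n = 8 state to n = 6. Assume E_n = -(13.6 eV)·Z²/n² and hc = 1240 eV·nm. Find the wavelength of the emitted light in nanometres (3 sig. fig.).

For Z = 2 the level energies scale as Z², so the effective Rydberg energy is 13.6 × 4 = 54.40 eV.
ΔE = 54.40 × (1/6² − 1/8²) = 54.40 × 0.01215 = 0.6611 eV.
λ = hc/ΔE = 1240 / 0.6611 = 1880 nm.

1880 nm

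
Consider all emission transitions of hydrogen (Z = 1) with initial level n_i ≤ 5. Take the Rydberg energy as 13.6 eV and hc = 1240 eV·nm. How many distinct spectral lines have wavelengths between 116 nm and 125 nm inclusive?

Enumerate all n_i → n_f pairs with 1 ≤ n_f < n_i ≤ 5 and compute λ = 1240 / [13.6·1·(1/n_f² − 1/n_i²)].
Lines falling in [116, 125] nm: 2→1 (121.6 nm).

1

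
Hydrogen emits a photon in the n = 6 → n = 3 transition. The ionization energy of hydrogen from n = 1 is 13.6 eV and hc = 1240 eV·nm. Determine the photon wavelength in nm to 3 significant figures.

1090 nm

ΔE = 13.60 × (1/3² − 1/6²) = 13.60 × 0.08333 = 1.133 eV.
λ = hc/ΔE = 1240 / 1.133 = 1090 nm.
This line belongs to the Paschen series.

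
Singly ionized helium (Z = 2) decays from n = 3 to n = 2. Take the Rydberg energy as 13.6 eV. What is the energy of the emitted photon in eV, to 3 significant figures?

The Bohr energies scale as Z², so for Z = 2: E_n = −54.40/n² eV.
E_3 = −54.40/9 = −6.044 eV and E_2 = −54.40/4 = −13.60 eV.
The photon energy is |E_3 − E_2| = 7.56 eV.

7.56 eV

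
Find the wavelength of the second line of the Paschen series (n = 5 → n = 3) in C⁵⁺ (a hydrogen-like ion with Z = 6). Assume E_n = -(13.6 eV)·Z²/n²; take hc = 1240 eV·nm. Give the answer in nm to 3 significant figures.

The Paschen series terminates on n_f = 3; the second line has n_i = 3+2 = 5.
ΔE = 489.6 × (1/3² − 1/5²) = 34.82 eV.
λ = 1240 / 34.82 = 35.6 nm.

35.6 nm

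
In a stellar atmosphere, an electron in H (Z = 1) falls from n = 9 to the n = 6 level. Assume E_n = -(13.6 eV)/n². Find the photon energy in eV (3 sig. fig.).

0.210 eV

E_9 = −13.60/81 = −0.1679 eV and E_6 = −13.60/36 = −0.3778 eV.
The photon energy is |E_9 − E_6| = 0.210 eV.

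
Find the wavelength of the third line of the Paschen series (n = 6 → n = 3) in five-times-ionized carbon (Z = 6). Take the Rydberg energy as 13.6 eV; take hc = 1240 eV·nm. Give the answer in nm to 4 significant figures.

The Paschen series terminates on n_f = 3; the third line has n_i = 3+3 = 6.
ΔE = 489.6 × (1/3² − 1/6²) = 40.80 eV.
λ = 1240 / 40.80 = 30.39 nm.

30.39 nm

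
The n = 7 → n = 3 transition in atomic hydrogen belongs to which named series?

The series is set by the lower level: n_f = 3 is the Paschen series.

Paschen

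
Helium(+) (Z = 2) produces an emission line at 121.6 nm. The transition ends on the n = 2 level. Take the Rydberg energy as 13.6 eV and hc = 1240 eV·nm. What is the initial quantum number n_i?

n_i = 4

The photon energy is ΔE = hc/λ = 1240 / 121.6 = 10.20 eV.
With Z = 2, ΔE = 54.40 × (1/n_f² − 1/n_i²), so 1/n_f² − 1/n_i² = 0.1875.
With n_f = 2: 1/n_i² = 1/4 − 0.1875 = 0.06255, so n_i ≈ 4.00.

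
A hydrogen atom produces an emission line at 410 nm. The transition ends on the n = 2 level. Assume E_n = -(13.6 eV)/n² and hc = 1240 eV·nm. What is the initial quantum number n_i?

The photon energy is ΔE = hc/λ = 1240 / 410 = 3.024 eV.
With Z = 1, ΔE = 13.60 × (1/n_f² − 1/n_i²), so 1/n_f² − 1/n_i² = 0.2224.
With n_f = 2: 1/n_i² = 1/4 − 0.2224 = 0.02762, so n_i ≈ 6.02.

n_i = 6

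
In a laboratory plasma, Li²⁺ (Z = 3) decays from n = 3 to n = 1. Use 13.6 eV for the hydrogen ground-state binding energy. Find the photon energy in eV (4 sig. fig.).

108.8 eV

The Bohr energies scale as Z², so for Z = 3: E_n = −122.4/n² eV.
E_3 = −122.4/9 = −13.60 eV and E_1 = −122.4/1 = −122.4 eV.
The photon energy is |E_3 − E_1| = 108.8 eV.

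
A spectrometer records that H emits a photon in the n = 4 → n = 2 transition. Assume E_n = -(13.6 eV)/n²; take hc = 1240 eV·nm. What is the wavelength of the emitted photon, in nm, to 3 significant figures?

486 nm

ΔE = 13.60 × (1/2² − 1/4²) = 13.60 × 0.1875 = 2.550 eV.
λ = hc/ΔE = 1240 / 2.550 = 486 nm.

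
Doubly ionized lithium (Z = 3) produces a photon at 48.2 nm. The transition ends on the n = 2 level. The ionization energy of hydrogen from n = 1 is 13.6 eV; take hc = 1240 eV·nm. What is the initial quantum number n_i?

The photon energy is ΔE = hc/λ = 1240 / 48.2 = 25.73 eV.
With Z = 3, ΔE = 122.4 × (1/n_f² − 1/n_i²), so 1/n_f² − 1/n_i² = 0.2102.
With n_f = 2: 1/n_i² = 1/4 − 0.2102 = 0.03982, so n_i ≈ 5.01.

n_i = 5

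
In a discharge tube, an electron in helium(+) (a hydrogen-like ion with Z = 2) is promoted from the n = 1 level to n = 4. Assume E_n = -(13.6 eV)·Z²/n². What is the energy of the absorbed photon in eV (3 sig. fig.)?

The Bohr energies scale as Z², so for Z = 2: E_n = −54.40/n² eV.
E_4 = −54.40/16 = −3.400 eV and E_1 = −54.40/1 = −54.40 eV.
The photon energy is |E_4 − E_1| = 51.0 eV.

51.0 eV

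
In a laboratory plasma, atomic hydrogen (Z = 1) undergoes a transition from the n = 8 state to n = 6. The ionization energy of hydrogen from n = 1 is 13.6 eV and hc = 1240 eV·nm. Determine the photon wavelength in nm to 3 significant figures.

ΔE = 13.60 × (1/6² − 1/8²) = 13.60 × 0.01215 = 0.1653 eV.
λ = hc/ΔE = 1240 / 0.1653 = 7500 nm.

7500 nm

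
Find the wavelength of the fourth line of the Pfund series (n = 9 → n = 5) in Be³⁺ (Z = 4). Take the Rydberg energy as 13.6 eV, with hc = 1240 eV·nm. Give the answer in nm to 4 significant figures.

The Pfund series terminates on n_f = 5; the fourth line has n_i = 5+4 = 9.
ΔE = 217.6 × (1/5² − 1/9²) = 6.018 eV.
λ = 1240 / 6.018 = 206.1 nm.

206.1 nm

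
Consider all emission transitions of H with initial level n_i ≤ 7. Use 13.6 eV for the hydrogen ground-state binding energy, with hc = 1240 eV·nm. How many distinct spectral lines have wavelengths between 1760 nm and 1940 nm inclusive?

Enumerate all n_i → n_f pairs with 1 ≤ n_f < n_i ≤ 7 and compute λ = 1240 / [13.6·1·(1/n_f² − 1/n_i²)].
Lines falling in [1760, 1940] nm: 4→3 (1876 nm).

1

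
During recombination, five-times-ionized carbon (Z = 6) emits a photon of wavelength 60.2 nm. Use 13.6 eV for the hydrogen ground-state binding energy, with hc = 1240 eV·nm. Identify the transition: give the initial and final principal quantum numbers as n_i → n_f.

n_i = 7, n_f = 4

The photon energy is ΔE = hc/λ = 1240 / 60.2 = 20.60 eV.
With Z = 6, ΔE = 489.6 × (1/n_f² − 1/n_i²), so 1/n_f² − 1/n_i² = 0.04207.
Trying n_f = 4 gives 1/n_i² = 0.02043, i.e. n_i ≈ 7; this pair matches.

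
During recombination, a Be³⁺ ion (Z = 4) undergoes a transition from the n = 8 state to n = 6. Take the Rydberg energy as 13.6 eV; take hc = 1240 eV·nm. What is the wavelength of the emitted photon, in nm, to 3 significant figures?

469 nm

For Z = 4 the level energies scale as Z², so the effective Rydberg energy is 13.6 × 16 = 217.6 eV.
ΔE = 217.6 × (1/6² − 1/8²) = 217.6 × 0.01215 = 2.644 eV.
λ = hc/ΔE = 1240 / 2.644 = 469 nm.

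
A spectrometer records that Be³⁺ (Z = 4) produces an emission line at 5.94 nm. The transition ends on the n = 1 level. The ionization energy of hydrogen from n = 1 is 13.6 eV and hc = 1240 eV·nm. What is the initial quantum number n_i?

n_i = 5

The photon energy is ΔE = hc/λ = 1240 / 5.94 = 208.8 eV.
With Z = 4, ΔE = 217.6 × (1/n_f² − 1/n_i²), so 1/n_f² − 1/n_i² = 0.9593.
With n_f = 1: 1/n_i² = 1/1 − 0.9593 = 0.04065, so n_i ≈ 4.96.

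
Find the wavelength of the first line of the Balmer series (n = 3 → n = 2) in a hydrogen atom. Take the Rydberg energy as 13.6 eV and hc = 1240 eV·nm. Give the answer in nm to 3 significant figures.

656 nm

The Balmer series terminates on n_f = 2; the first line has n_i = 2+1 = 3.
ΔE = 13.60 × (1/2² − 1/3²) = 1.889 eV.
λ = 1240 / 1.889 = 656 nm.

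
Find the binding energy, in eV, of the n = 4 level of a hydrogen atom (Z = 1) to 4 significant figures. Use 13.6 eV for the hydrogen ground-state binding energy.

0.8500 eV

E_4 = −13.60/16 = −0.8500 eV, so ionization (to E = 0) requires 0.8500 eV.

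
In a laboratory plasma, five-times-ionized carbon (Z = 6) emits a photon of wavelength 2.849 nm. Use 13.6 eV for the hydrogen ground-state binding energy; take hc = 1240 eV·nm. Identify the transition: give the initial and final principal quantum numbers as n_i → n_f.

n_i = 3, n_f = 1

The photon energy is ΔE = hc/λ = 1240 / 2.849 = 435.2 eV.
With Z = 6, ΔE = 489.6 × (1/n_f² − 1/n_i²), so 1/n_f² − 1/n_i² = 0.8890.
Trying n_f = 1 gives 1/n_i² = 0.1110, i.e. n_i ≈ 3; this pair matches.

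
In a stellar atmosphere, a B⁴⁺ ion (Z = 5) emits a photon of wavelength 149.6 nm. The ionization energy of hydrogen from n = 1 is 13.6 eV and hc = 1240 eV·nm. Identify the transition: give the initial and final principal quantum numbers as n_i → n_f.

The photon energy is ΔE = hc/λ = 1240 / 149.6 = 8.289 eV.
With Z = 5, ΔE = 340.0 × (1/n_f² − 1/n_i²), so 1/n_f² − 1/n_i² = 0.02438.
Trying n_f = 5 gives 1/n_i² = 0.01562, i.e. n_i ≈ 8; this pair matches.

n_i = 8, n_f = 5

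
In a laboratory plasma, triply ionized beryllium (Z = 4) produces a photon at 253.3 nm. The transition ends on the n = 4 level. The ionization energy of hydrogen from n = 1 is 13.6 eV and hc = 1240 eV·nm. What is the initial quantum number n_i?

The photon energy is ΔE = hc/λ = 1240 / 253.3 = 4.895 eV.
With Z = 4, ΔE = 217.6 × (1/n_f² − 1/n_i²), so 1/n_f² − 1/n_i² = 0.02250.
With n_f = 4: 1/n_i² = 1/16 − 0.02250 = 0.04000, so n_i ≈ 5.00.

n_i = 5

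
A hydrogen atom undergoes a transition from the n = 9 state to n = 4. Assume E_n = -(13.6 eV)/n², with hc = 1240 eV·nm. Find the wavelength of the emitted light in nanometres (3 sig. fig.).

1820 nm

ΔE = 13.60 × (1/4² − 1/9²) = 13.60 × 0.05015 = 0.6821 eV.
λ = hc/ΔE = 1240 / 0.6821 = 1820 nm.
This line belongs to the Brackett series.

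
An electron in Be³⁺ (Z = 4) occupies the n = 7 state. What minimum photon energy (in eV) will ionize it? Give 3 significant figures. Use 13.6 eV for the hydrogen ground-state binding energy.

E_n = −13.6 Z²/n² = −217.6/n² eV for Z = 4.
E_7 = −217.6/49 = −4.44 eV, so ionization (to E = 0) requires 4.44 eV.

4.44 eV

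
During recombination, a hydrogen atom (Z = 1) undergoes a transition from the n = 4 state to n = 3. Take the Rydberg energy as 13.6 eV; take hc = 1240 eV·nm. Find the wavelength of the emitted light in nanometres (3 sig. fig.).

ΔE = 13.60 × (1/3² − 1/4²) = 13.60 × 0.04861 = 0.6611 eV.
λ = hc/ΔE = 1240 / 0.6611 = 1880 nm.
This line belongs to the Paschen series.

1880 nm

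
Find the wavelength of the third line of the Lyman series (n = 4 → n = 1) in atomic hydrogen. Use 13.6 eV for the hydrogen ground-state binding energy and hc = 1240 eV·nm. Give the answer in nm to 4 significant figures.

97.25 nm

The Lyman series terminates on n_f = 1; the third line has n_i = 1+3 = 4.
ΔE = 13.60 × (1/1² − 1/4²) = 12.75 eV.
λ = 1240 / 12.75 = 97.25 nm.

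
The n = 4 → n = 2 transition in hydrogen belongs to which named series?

Balmer

The series is set by the lower level: n_f = 2 is the Balmer series.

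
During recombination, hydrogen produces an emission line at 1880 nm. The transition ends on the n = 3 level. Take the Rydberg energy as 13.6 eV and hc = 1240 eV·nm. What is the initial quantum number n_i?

n_i = 4

The photon energy is ΔE = hc/λ = 1240 / 1880 = 0.6596 eV.
With Z = 1, ΔE = 13.60 × (1/n_f² − 1/n_i²), so 1/n_f² − 1/n_i² = 0.04850.
With n_f = 3: 1/n_i² = 1/9 − 0.04850 = 0.06261, so n_i ≈ 4.00.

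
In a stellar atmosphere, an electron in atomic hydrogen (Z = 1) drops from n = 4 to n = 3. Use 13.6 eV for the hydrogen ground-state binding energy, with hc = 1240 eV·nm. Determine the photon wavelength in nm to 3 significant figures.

1880 nm

ΔE = 13.60 × (1/3² − 1/4²) = 13.60 × 0.04861 = 0.6611 eV.
λ = hc/ΔE = 1240 / 0.6611 = 1880 nm.
This line belongs to the Paschen series.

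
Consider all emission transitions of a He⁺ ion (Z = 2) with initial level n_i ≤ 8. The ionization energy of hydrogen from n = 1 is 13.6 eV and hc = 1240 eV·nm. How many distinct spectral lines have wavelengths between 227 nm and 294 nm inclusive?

3

Enumerate all n_i → n_f pairs with 1 ≤ n_f < n_i ≤ 8 and compute λ = 1240 / [13.6·4·(1/n_f² − 1/n_i²)].
Lines falling in [227, 294] nm: 8→3 (238.7 nm), 7→3 (251.3 nm), 6→3 (273.5 nm).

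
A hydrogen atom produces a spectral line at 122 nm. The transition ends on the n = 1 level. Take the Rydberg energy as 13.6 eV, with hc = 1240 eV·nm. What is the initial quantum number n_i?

The photon energy is ΔE = hc/λ = 1240 / 122 = 10.16 eV.
With Z = 1, ΔE = 13.60 × (1/n_f² − 1/n_i²), so 1/n_f² − 1/n_i² = 0.7473.
With n_f = 1: 1/n_i² = 1/1 − 0.7473 = 0.2527, so n_i ≈ 1.99.

n_i = 2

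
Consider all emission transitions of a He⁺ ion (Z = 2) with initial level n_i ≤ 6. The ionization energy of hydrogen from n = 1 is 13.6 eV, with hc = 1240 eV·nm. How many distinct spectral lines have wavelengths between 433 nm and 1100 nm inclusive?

3

Enumerate all n_i → n_f pairs with 1 ≤ n_f < n_i ≤ 6 and compute λ = 1240 / [13.6·4·(1/n_f² − 1/n_i²)].
Lines falling in [433, 1100] nm: 4→3 (468.9 nm), 6→4 (656.5 nm), 5→4 (1013 nm).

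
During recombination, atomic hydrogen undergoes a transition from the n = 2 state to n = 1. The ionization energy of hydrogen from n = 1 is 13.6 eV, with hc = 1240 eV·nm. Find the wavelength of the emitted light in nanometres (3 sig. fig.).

122 nm

ΔE = 13.60 × (1/1² − 1/2²) = 13.60 × 0.7500 = 10.20 eV.
λ = hc/ΔE = 1240 / 10.20 = 122 nm.
This line belongs to the Lyman series.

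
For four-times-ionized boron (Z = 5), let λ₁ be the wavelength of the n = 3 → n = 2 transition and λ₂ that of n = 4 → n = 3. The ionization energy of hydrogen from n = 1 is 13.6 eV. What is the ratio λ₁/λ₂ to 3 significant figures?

0.350

λ ∝ 1/ΔE ∝ 1/(1/n_f² − 1/n_i²), and the Z² and hc factors cancel in the ratio.
λ₁/λ₂ = (1/3² − 1/4²)/(1/2² − 1/3²) = 0.04861/0.1389 = 0.350.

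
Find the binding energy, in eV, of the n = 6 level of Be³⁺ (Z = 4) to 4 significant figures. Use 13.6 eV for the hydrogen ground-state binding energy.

6.044 eV

E_n = −13.6 Z²/n² = −217.6/n² eV for Z = 4.
E_6 = −217.6/36 = −6.044 eV, so ionization (to E = 0) requires 6.044 eV.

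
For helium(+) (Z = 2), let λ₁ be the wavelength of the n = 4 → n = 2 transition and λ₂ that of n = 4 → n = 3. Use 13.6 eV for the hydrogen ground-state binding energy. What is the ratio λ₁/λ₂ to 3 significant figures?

λ ∝ 1/ΔE ∝ 1/(1/n_f² − 1/n_i²), and the Z² and hc factors cancel in the ratio.
λ₁/λ₂ = (1/3² − 1/4²)/(1/2² − 1/4²) = 0.04861/0.1875 = 0.259.

0.259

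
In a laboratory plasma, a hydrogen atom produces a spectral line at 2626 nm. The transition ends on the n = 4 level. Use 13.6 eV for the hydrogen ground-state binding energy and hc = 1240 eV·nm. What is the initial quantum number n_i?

The photon energy is ΔE = hc/λ = 1240 / 2626 = 0.4722 eV.
With Z = 1, ΔE = 13.60 × (1/n_f² − 1/n_i²), so 1/n_f² − 1/n_i² = 0.03472.
With n_f = 4: 1/n_i² = 1/16 − 0.03472 = 0.02778, so n_i ≈ 6.00.

n_i = 6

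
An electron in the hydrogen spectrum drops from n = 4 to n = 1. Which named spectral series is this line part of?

Lyman

The series is set by the lower level: n_f = 1 is the Lyman series.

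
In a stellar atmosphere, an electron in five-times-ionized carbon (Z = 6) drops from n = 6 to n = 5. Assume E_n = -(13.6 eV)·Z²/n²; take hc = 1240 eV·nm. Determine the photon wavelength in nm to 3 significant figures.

For Z = 6 the level energies scale as Z², so the effective Rydberg energy is 13.6 × 36 = 489.6 eV.
ΔE = 489.6 × (1/5² − 1/6²) = 489.6 × 0.01222 = 5.984 eV.
λ = hc/ΔE = 1240 / 5.984 = 207 nm.

207 nm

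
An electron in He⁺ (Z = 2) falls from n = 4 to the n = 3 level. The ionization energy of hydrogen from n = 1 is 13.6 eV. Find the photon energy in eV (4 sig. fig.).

2.644 eV

The Bohr energies scale as Z², so for Z = 2: E_n = −54.40/n² eV.
E_4 = −54.40/16 = −3.400 eV and E_3 = −54.40/9 = −6.044 eV.
The photon energy is |E_4 − E_3| = 2.644 eV.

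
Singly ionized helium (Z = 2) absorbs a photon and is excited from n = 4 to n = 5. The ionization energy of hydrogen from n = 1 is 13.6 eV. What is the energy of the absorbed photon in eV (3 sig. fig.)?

The Bohr energies scale as Z², so for Z = 2: E_n = −54.40/n² eV.
E_5 = −54.40/25 = −2.176 eV and E_4 = −54.40/16 = −3.400 eV.
The photon energy is |E_5 − E_4| = 1.22 eV.

1.22 eV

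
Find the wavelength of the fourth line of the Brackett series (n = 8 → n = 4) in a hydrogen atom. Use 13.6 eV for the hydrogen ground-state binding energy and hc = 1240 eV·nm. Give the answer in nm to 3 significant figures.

The Brackett series terminates on n_f = 4; the fourth line has n_i = 4+4 = 8.
ΔE = 13.60 × (1/4² − 1/8²) = 0.6375 eV.
λ = 1240 / 0.6375 = 1950 nm.

1950 nm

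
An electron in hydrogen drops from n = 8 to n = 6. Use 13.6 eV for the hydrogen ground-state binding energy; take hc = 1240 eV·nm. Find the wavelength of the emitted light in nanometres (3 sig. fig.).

7500 nm

ΔE = 13.60 × (1/6² − 1/8²) = 13.60 × 0.01215 = 0.1653 eV.
λ = hc/ΔE = 1240 / 0.1653 = 7500 nm.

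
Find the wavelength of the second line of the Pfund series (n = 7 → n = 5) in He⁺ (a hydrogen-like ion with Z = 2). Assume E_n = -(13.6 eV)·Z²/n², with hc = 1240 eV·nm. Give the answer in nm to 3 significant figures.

The Pfund series terminates on n_f = 5; the second line has n_i = 5+2 = 7.
ΔE = 54.40 × (1/5² − 1/7²) = 1.066 eV.
λ = 1240 / 1.066 = 1160 nm.

1160 nm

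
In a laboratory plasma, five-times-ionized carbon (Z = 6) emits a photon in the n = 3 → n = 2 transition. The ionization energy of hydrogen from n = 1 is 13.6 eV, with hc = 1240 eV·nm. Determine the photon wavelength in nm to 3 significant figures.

For Z = 6 the level energies scale as Z², so the effective Rydberg energy is 13.6 × 36 = 489.6 eV.
ΔE = 489.6 × (1/2² − 1/3²) = 489.6 × 0.1389 = 68.00 eV.
λ = hc/ΔE = 1240 / 68.00 = 18.2 nm.

18.2 nm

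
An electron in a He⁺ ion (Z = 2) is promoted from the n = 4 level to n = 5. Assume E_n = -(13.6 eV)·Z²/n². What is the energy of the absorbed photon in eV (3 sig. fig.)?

1.22 eV

The Bohr energies scale as Z², so for Z = 2: E_n = −54.40/n² eV.
E_5 = −54.40/25 = −2.176 eV and E_4 = −54.40/16 = −3.400 eV.
The photon energy is |E_5 − E_4| = 1.22 eV.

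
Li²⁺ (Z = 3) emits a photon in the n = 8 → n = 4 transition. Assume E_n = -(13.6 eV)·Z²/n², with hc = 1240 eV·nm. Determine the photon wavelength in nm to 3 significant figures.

For Z = 3 the level energies scale as Z², so the effective Rydberg energy is 13.6 × 9 = 122.4 eV.
ΔE = 122.4 × (1/4² − 1/8²) = 122.4 × 0.04688 = 5.738 eV.
λ = hc/ΔE = 1240 / 5.738 = 216 nm.

216 nm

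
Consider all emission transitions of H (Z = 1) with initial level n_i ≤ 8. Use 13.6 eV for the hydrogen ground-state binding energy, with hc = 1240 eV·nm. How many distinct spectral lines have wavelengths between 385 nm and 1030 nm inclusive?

8

Enumerate all n_i → n_f pairs with 1 ≤ n_f < n_i ≤ 8 and compute λ = 1240 / [13.6·1·(1/n_f² − 1/n_i²)].
Lines falling in [385, 1030] nm: 8→2 (389.0 nm), 7→2 (397.1 nm), 6→2 (410.3 nm), 5→2 (434.2 nm), 4→2 (486.3 nm), 3→2 (656.5 nm), 8→3 (954.9 nm), 7→3 (1005 nm).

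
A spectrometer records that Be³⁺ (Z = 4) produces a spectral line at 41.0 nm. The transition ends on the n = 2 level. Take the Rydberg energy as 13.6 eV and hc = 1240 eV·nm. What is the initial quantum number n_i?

The photon energy is ΔE = hc/λ = 1240 / 41.0 = 30.24 eV.
With Z = 4, ΔE = 217.6 × (1/n_f² − 1/n_i²), so 1/n_f² − 1/n_i² = 0.1390.
With n_f = 2: 1/n_i² = 1/4 − 0.1390 = 0.1110, so n_i ≈ 3.00.

n_i = 3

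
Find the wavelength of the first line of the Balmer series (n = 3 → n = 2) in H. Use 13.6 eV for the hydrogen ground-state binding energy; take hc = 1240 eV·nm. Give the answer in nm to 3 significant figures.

656 nm

The Balmer series terminates on n_f = 2; the first line has n_i = 2+1 = 3.
ΔE = 13.60 × (1/2² − 1/3²) = 1.889 eV.
λ = 1240 / 1.889 = 656 nm.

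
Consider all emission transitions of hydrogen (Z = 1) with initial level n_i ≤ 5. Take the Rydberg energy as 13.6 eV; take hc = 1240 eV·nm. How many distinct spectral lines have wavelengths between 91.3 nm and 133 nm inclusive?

4

Enumerate all n_i → n_f pairs with 1 ≤ n_f < n_i ≤ 5 and compute λ = 1240 / [13.6·1·(1/n_f² − 1/n_i²)].
Lines falling in [91.3, 133] nm: 5→1 (94.98 nm), 4→1 (97.25 nm), 3→1 (102.6 nm), 2→1 (121.6 nm).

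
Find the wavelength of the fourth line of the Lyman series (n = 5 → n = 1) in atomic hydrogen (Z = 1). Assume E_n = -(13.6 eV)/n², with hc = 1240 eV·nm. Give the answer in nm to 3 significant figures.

The Lyman series terminates on n_f = 1; the fourth line has n_i = 1+4 = 5.
ΔE = 13.60 × (1/1² − 1/5²) = 13.06 eV.
λ = 1240 / 13.06 = 95.0 nm.

95.0 nm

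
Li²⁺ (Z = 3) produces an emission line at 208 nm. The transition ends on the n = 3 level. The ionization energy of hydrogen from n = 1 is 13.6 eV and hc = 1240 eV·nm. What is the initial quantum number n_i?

n_i = 4

The photon energy is ΔE = hc/λ = 1240 / 208 = 5.962 eV.
With Z = 3, ΔE = 122.4 × (1/n_f² − 1/n_i²), so 1/n_f² − 1/n_i² = 0.04871.
With n_f = 3: 1/n_i² = 1/9 − 0.04871 = 0.06241, so n_i ≈ 4.00.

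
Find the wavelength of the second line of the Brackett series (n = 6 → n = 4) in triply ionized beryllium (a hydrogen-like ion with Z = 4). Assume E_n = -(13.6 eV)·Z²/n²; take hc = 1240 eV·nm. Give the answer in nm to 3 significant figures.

The Brackett series terminates on n_f = 4; the second line has n_i = 4+2 = 6.
ΔE = 217.6 × (1/4² − 1/6²) = 7.556 eV.
λ = 1240 / 7.556 = 164 nm.

164 nm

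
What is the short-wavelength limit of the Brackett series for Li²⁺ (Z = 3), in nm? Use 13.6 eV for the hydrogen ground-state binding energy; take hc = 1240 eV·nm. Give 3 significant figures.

The Brackett series has lower level n_f = 4; the series limit corresponds to n_i → ∞.
ΔE_max = 13.6 × 9 / 4² = 7.650 eV.
λ_min = 1240 / 7.650 = 162 nm.

162 nm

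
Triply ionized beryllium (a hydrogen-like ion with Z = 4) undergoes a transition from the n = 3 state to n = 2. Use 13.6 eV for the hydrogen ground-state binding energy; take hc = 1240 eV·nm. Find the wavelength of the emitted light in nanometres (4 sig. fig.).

41.03 nm

For Z = 4 the level energies scale as Z², so the effective Rydberg energy is 13.6 × 16 = 217.6 eV.
ΔE = 217.6 × (1/2² − 1/3²) = 217.6 × 0.1389 = 30.22 eV.
λ = hc/ΔE = 1240 / 30.22 = 41.03 nm.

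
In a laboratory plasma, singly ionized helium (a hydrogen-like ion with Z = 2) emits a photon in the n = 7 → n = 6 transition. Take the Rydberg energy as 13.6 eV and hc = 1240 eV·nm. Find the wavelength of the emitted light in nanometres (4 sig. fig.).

3093 nm

For Z = 2 the level energies scale as Z², so the effective Rydberg energy is 13.6 × 4 = 54.40 eV.
ΔE = 54.40 × (1/6² − 1/7²) = 54.40 × 0.007370 = 0.4009 eV.
λ = hc/ΔE = 1240 / 0.4009 = 3093 nm.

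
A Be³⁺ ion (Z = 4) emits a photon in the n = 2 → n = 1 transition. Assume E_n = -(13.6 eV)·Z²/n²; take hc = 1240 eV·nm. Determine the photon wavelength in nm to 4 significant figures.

7.598 nm

For Z = 4 the level energies scale as Z², so the effective Rydberg energy is 13.6 × 16 = 217.6 eV.
ΔE = 217.6 × (1/1² − 1/2²) = 217.6 × 0.7500 = 163.2 eV.
λ = hc/ΔE = 1240 / 163.2 = 7.598 nm.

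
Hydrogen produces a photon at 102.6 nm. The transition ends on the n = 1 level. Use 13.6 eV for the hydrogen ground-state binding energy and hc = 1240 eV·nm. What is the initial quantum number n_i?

n_i = 3

The photon energy is ΔE = hc/λ = 1240 / 102.6 = 12.09 eV.
With Z = 1, ΔE = 13.60 × (1/n_f² − 1/n_i²), so 1/n_f² − 1/n_i² = 0.8887.
With n_f = 1: 1/n_i² = 1/1 − 0.8887 = 0.1113, so n_i ≈ 3.00.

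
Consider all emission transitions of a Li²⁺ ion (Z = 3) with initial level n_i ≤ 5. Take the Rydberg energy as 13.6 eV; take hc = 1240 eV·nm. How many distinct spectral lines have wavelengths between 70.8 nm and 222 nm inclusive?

Enumerate all n_i → n_f pairs with 1 ≤ n_f < n_i ≤ 5 and compute λ = 1240 / [13.6·9·(1/n_f² − 1/n_i²)].
Lines falling in [70.8, 222] nm: 3→2 (72.94 nm), 5→3 (142.5 nm), 4→3 (208.4 nm).

3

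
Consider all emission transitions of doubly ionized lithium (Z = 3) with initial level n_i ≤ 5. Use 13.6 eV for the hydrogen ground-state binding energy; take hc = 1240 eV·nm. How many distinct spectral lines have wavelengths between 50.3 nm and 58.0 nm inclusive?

1

Enumerate all n_i → n_f pairs with 1 ≤ n_f < n_i ≤ 5 and compute λ = 1240 / [13.6·9·(1/n_f² − 1/n_i²)].
Lines falling in [50.3, 58.0] nm: 4→2 (54.03 nm).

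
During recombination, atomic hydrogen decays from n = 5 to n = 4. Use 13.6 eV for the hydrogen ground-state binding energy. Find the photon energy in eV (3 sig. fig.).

0.306 eV

E_5 = −13.60/25 = −0.5440 eV and E_4 = −13.60/16 = −0.8500 eV.
The photon energy is |E_5 − E_4| = 0.306 eV.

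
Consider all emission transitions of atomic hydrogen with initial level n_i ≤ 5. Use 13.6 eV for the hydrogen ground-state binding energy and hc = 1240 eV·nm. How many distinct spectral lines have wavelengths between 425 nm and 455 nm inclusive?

Enumerate all n_i → n_f pairs with 1 ≤ n_f < n_i ≤ 5 and compute λ = 1240 / [13.6·1·(1/n_f² − 1/n_i²)].
Lines falling in [425, 455] nm: 5→2 (434.2 nm).

1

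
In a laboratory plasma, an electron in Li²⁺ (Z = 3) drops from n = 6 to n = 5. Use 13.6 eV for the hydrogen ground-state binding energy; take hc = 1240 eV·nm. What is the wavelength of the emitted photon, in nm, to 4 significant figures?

For Z = 3 the level energies scale as Z², so the effective Rydberg energy is 13.6 × 9 = 122.4 eV.
ΔE = 122.4 × (1/5² − 1/6²) = 122.4 × 0.01222 = 1.496 eV.
λ = hc/ΔE = 1240 / 1.496 = 828.9 nm.

828.9 nm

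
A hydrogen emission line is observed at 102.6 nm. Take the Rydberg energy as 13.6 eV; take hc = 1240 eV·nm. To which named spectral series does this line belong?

Lyman

ΔE = 1240/102.6 = 12.09 eV.
This matches 13.6 × (1/1² − 1/3²), so n_f = 1: the Lyman series.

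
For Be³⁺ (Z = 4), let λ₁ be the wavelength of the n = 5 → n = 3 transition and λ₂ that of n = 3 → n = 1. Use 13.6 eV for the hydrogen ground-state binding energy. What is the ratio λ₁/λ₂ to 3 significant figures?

λ ∝ 1/ΔE ∝ 1/(1/n_f² − 1/n_i²), and the Z² and hc factors cancel in the ratio.
λ₁/λ₂ = (1/1² − 1/3²)/(1/3² − 1/5²) = 0.8889/0.07111 = 12.5.

12.5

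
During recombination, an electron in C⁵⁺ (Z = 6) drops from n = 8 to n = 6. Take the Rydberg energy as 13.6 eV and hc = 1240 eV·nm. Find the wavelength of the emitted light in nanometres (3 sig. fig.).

For Z = 6 the level energies scale as Z², so the effective Rydberg energy is 13.6 × 36 = 489.6 eV.
ΔE = 489.6 × (1/6² − 1/8²) = 489.6 × 0.01215 = 5.950 eV.
λ = hc/ΔE = 1240 / 5.950 = 208 nm.

208 nm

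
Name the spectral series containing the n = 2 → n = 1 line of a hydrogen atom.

The series is set by the lower level: n_f = 1 is the Lyman series.

Lyman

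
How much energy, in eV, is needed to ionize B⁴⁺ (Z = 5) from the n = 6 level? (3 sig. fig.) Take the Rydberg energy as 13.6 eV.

E_n = −13.6 Z²/n² = −340.0/n² eV for Z = 5.
E_6 = −340.0/36 = −9.44 eV, so ionization (to E = 0) requires 9.44 eV.

9.44 eV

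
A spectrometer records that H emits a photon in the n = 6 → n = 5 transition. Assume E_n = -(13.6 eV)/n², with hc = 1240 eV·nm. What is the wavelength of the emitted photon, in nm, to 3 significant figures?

ΔE = 13.60 × (1/5² − 1/6²) = 13.60 × 0.01222 = 0.1662 eV.
λ = hc/ΔE = 1240 / 0.1662 = 7460 nm.
This line belongs to the Pfund series.

7460 nm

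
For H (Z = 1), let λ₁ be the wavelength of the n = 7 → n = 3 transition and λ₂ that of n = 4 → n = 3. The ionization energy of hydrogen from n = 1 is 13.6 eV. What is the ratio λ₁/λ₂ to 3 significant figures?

0.536

λ ∝ 1/ΔE ∝ 1/(1/n_f² − 1/n_i²), and the Z² and hc factors cancel in the ratio.
λ₁/λ₂ = (1/3² − 1/4²)/(1/3² − 1/7²) = 0.04861/0.09070 = 0.536.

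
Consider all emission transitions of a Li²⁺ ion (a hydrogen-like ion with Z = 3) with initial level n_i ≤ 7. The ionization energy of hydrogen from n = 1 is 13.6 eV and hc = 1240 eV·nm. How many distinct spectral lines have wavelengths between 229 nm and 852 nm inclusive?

Enumerate all n_i → n_f pairs with 1 ≤ n_f < n_i ≤ 7 and compute λ = 1240 / [13.6·9·(1/n_f² − 1/n_i²)].
Lines falling in [229, 852] nm: 7→4 (240.7 nm), 6→4 (291.8 nm), 5→4 (450.3 nm), 7→5 (517.1 nm), 6→5 (828.9 nm).

5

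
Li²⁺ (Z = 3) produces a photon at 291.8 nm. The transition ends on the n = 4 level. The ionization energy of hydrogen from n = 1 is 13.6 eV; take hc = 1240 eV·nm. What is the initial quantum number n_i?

n_i = 6

The photon energy is ΔE = hc/λ = 1240 / 291.8 = 4.249 eV.
With Z = 3, ΔE = 122.4 × (1/n_f² − 1/n_i²), so 1/n_f² − 1/n_i² = 0.03472.
With n_f = 4: 1/n_i² = 1/16 − 0.03472 = 0.02778, so n_i ≈ 6.00.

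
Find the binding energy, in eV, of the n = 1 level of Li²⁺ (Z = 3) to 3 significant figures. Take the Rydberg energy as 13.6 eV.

122 eV

E_n = −13.6 Z²/n² = −122.4/n² eV for Z = 3.
E_1 = −122.4/1 = −122 eV, so ionization (to E = 0) requires 122 eV.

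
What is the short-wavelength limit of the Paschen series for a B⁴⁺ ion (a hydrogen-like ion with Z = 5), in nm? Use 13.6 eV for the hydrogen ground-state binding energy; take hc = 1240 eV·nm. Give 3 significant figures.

The Paschen series has lower level n_f = 3; the series limit corresponds to n_i → ∞.
ΔE_max = 13.6 × 25 / 3² = 37.78 eV.
λ_min = 1240 / 37.78 = 32.8 nm.

32.8 nm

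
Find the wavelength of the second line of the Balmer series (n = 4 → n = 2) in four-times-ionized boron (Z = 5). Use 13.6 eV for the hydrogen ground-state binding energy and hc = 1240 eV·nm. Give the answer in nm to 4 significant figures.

The Balmer series terminates on n_f = 2; the second line has n_i = 2+2 = 4.
ΔE = 340.0 × (1/2² − 1/4²) = 63.75 eV.
λ = 1240 / 63.75 = 19.45 nm.

19.45 nm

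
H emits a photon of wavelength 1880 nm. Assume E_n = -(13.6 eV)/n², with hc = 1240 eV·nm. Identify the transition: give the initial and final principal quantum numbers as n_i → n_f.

The photon energy is ΔE = hc/λ = 1240 / 1880 = 0.6596 eV.
With Z = 1, ΔE = 13.60 × (1/n_f² − 1/n_i²), so 1/n_f² − 1/n_i² = 0.04850.
Trying n_f = 3 gives 1/n_i² = 0.06261, i.e. n_i ≈ 4; this pair matches.

n_i = 4, n_f = 3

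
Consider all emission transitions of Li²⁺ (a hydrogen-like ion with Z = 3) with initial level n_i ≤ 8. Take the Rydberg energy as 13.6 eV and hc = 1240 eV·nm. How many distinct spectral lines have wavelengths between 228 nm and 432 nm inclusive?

3

Enumerate all n_i → n_f pairs with 1 ≤ n_f < n_i ≤ 8 and compute λ = 1240 / [13.6·9·(1/n_f² − 1/n_i²)].
Lines falling in [228, 432] nm: 7→4 (240.7 nm), 6→4 (291.8 nm), 8→5 (415.6 nm).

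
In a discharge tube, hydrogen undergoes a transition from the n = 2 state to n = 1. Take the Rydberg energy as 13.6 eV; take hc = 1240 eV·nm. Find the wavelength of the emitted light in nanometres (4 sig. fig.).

ΔE = 13.60 × (1/1² − 1/2²) = 13.60 × 0.7500 = 10.20 eV.
λ = hc/ΔE = 1240 / 10.20 = 121.6 nm.
This line belongs to the Lyman series.

121.6 nm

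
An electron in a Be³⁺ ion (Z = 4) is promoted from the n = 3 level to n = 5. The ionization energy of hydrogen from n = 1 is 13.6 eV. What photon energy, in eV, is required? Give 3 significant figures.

The Bohr energies scale as Z², so for Z = 4: E_n = −217.6/n² eV.
E_5 = −217.6/25 = −8.704 eV and E_3 = −217.6/9 = −24.18 eV.
The photon energy is |E_5 − E_3| = 15.5 eV.

15.5 eV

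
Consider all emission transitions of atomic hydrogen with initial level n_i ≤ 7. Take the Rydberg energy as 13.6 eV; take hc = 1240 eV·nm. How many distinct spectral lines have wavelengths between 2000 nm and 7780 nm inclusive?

5

Enumerate all n_i → n_f pairs with 1 ≤ n_f < n_i ≤ 7 and compute λ = 1240 / [13.6·1·(1/n_f² − 1/n_i²)].
Lines falling in [2000, 7780] nm: 7→4 (2166 nm), 6→4 (2626 nm), 5→4 (4052 nm), 7→5 (4654 nm), 6→5 (7460 nm).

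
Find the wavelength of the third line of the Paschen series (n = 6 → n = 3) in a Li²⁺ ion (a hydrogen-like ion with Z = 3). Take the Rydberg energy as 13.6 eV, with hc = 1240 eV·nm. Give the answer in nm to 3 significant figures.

The Paschen series terminates on n_f = 3; the third line has n_i = 3+3 = 6.
ΔE = 122.4 × (1/3² − 1/6²) = 10.20 eV.
λ = 1240 / 10.20 = 122 nm.

122 nm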